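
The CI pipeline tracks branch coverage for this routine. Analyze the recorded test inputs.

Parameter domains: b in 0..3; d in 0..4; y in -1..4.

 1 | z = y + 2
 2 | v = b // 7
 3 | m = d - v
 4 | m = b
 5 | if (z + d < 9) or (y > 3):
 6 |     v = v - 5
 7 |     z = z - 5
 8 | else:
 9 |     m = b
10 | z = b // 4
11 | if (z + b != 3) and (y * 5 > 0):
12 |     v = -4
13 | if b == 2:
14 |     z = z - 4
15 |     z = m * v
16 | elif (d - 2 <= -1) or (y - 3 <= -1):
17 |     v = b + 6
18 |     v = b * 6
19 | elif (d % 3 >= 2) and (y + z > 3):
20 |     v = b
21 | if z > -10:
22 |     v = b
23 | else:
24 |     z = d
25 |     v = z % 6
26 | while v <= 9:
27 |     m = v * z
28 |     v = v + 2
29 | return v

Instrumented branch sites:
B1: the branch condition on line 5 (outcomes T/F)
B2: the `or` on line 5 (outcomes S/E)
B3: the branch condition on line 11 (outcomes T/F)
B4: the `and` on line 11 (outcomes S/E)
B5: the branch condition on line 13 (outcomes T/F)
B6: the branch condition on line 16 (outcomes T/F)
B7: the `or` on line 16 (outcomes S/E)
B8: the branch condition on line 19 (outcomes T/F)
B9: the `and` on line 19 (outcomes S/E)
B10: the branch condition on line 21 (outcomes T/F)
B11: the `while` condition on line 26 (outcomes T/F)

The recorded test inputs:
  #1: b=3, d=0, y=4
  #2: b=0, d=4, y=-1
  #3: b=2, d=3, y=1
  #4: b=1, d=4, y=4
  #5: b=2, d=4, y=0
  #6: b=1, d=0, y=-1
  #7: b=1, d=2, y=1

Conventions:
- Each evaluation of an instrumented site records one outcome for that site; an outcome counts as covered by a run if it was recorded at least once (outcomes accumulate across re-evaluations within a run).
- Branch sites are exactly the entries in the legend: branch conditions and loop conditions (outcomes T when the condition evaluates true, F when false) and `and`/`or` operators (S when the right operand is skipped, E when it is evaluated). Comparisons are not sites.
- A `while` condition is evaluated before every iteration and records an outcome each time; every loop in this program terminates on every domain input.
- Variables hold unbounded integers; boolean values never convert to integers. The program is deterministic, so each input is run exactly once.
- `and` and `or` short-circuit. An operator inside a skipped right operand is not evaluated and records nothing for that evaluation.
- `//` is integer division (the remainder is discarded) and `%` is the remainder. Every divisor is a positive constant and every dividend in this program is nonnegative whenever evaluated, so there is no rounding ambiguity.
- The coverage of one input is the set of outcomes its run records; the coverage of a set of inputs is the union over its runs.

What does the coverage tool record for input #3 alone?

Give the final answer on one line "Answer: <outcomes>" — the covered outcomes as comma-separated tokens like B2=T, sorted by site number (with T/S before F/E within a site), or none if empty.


Running input #3 (b=2, d=3, y=1), event by event:
  B2->S, B1->T, B4->E, B3->T, B5->T, B10->T, B11->T, B11->T, B11->T, B11->T
  B11->F
distinct outcomes covered: B1=T, B2=S, B3=T, B4=E, B5=T, B10=T, B11=T, B11=F
Answer: B1=T, B2=S, B3=T, B4=E, B5=T, B10=T, B11=T, B11=F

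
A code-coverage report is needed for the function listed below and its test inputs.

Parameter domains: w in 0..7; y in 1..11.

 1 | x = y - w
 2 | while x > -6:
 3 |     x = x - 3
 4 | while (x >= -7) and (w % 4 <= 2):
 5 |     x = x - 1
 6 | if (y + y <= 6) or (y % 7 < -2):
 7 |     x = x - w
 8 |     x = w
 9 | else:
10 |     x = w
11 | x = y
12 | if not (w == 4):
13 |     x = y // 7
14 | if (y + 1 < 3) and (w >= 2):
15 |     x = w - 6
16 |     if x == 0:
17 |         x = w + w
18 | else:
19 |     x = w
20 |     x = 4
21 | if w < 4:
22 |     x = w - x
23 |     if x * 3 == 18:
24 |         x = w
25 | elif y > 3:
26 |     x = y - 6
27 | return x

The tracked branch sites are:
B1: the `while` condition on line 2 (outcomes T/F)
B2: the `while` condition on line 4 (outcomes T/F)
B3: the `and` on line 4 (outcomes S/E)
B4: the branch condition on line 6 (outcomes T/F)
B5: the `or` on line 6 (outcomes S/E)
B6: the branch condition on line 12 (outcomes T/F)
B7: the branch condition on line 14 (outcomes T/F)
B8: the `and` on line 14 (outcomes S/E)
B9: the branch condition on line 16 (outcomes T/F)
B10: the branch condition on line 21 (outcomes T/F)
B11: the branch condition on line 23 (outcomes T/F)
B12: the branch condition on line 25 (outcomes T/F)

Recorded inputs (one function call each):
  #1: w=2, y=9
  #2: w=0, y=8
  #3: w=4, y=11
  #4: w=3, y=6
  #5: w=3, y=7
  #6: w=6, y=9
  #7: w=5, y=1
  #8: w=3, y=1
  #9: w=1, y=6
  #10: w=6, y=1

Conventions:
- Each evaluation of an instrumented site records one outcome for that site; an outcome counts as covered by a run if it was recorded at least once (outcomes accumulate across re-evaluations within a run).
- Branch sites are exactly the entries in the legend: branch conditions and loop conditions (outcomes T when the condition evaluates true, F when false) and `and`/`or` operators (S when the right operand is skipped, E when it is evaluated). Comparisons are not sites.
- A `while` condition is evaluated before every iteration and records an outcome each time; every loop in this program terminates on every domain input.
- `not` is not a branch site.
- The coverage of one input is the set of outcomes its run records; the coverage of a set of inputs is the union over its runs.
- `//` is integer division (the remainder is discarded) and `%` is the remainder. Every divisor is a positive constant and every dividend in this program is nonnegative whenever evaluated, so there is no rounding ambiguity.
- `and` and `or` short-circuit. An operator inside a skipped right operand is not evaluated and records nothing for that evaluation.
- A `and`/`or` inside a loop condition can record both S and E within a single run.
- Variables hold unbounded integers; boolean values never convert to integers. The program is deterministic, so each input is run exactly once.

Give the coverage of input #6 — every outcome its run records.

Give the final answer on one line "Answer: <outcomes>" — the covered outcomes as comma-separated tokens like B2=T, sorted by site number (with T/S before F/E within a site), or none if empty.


Event log for input #6 (w=6, y=9):
  B1->T, B1->T, B1->T, B1->F, B3->E, B2->T, B3->E, B2->T, B3->S, B2->F
  B5->E, B4->F, B6->T, B8->S, B7->F, B10->F, B12->T
collecting distinct outcomes: B1=T, B1=F, B2=T, B2=F, B3=S, B3=E, B4=F, B5=E, B6=T, B7=F, B8=S, B10=F, B12=T
Answer: B1=T, B1=F, B2=T, B2=F, B3=S, B3=E, B4=F, B5=E, B6=T, B7=F, B8=S, B10=F, B12=T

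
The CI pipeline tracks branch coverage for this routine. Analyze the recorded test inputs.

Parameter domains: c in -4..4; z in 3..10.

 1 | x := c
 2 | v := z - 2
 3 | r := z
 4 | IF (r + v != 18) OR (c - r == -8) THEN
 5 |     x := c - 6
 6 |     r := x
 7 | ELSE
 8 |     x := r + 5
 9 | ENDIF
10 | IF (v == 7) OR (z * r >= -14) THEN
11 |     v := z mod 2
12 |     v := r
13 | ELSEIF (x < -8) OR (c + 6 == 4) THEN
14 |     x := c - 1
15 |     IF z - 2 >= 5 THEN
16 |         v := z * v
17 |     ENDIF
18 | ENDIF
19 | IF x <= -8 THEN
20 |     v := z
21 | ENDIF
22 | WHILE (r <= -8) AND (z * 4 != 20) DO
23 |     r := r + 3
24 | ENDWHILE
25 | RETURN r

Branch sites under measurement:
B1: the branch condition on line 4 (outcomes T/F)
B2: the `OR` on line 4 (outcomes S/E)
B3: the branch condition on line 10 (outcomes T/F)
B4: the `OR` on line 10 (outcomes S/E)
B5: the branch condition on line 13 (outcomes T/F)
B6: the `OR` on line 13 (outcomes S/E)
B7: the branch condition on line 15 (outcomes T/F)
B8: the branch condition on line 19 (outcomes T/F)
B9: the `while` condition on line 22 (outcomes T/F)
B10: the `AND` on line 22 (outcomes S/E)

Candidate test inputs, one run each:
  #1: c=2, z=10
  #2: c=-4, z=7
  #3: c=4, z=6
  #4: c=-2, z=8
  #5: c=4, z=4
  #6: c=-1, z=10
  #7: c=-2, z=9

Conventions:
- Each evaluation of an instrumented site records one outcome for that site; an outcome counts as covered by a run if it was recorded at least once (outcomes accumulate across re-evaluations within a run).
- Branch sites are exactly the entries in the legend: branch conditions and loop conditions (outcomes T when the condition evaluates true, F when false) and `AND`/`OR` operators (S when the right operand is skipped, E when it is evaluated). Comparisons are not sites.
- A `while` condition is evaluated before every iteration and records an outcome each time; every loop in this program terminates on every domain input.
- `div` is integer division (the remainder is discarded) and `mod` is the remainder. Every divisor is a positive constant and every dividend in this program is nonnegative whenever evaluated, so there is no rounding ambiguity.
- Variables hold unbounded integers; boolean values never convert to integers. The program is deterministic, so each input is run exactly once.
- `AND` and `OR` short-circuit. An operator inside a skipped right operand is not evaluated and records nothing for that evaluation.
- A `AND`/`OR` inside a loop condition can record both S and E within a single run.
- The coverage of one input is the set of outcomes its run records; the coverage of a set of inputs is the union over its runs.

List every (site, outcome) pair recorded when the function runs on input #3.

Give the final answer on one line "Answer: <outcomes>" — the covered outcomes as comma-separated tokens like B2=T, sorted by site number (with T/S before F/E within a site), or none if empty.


Running input #3 (c=4, z=6), event by event:
  B2->S, B1->T, B4->E, B3->T, B8->F, B10->S, B9->F
distinct outcomes covered: B1=T, B2=S, B3=T, B4=E, B8=F, B9=F, B10=S
Answer: B1=T, B2=S, B3=T, B4=E, B8=F, B9=F, B10=S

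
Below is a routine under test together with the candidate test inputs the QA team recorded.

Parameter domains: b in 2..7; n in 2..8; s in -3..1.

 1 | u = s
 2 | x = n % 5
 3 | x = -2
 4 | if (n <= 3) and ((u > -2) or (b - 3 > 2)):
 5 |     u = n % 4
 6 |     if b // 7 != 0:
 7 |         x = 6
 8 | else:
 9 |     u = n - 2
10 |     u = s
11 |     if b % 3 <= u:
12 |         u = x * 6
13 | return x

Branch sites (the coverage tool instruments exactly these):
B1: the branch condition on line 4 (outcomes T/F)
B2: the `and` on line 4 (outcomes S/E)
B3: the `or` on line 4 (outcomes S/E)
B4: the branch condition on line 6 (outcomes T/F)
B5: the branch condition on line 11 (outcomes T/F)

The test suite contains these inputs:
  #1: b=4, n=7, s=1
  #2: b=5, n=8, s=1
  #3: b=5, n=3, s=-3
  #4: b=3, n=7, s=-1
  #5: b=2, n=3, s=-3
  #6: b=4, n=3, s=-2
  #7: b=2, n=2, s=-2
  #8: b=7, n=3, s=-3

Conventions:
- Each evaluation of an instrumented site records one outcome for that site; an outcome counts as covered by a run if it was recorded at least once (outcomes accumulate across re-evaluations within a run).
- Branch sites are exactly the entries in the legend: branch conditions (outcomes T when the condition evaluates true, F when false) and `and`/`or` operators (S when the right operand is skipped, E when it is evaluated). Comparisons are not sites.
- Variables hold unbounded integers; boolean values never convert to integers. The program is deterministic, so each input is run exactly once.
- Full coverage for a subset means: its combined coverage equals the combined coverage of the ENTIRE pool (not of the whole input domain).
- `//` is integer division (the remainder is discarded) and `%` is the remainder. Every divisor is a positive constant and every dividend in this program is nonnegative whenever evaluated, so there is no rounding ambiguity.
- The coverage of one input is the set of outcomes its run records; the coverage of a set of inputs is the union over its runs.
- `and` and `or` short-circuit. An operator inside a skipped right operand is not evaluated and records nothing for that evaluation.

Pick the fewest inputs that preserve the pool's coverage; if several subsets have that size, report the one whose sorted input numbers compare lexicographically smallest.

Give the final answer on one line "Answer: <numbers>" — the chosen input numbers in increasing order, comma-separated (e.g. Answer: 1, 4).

input #1 (b=4, n=7, s=1): events B2->S, B1->F, B5->T; covers B1=F, B2=S, B5=T
input #2 (b=5, n=8, s=1): events B2->S, B1->F, B5->F; covers B1=F, B2=S, B5=F
input #3 (b=5, n=3, s=-3): events B2->E, B3->E, B1->F, B5->F; covers B1=F, B2=E, B3=E, B5=F
input #4 (b=3, n=7, s=-1): events B2->S, B1->F, B5->F; covers B1=F, B2=S, B5=F
input #5 (b=2, n=3, s=-3): events B2->E, B3->E, B1->F, B5->F; covers B1=F, B2=E, B3=E, B5=F
input #6 (b=4, n=3, s=-2): events B2->E, B3->E, B1->F, B5->F; covers B1=F, B2=E, B3=E, B5=F
input #7 (b=2, n=2, s=-2): events B2->E, B3->E, B1->F, B5->F; covers B1=F, B2=E, B3=E, B5=F
input #8 (b=7, n=3, s=-3): events B2->E, B3->E, B1->T, B4->T; covers B1=T, B2=E, B3=E, B4=T
the full pool covers 8 outcomes: B1=T, B1=F, B2=S, B2=E, B3=E, B4=T, B5=T, B5=F
no size-1 subset reaches all 8 outcomes (best union: 4/8)
no size-2 subset reaches all 8 outcomes (best union: 7/8)
inputs {1, 2, 8} (size 3) cover everything; no size-3 subset with a lexicographically smaller index list covers all 8

Answer: 1, 2, 8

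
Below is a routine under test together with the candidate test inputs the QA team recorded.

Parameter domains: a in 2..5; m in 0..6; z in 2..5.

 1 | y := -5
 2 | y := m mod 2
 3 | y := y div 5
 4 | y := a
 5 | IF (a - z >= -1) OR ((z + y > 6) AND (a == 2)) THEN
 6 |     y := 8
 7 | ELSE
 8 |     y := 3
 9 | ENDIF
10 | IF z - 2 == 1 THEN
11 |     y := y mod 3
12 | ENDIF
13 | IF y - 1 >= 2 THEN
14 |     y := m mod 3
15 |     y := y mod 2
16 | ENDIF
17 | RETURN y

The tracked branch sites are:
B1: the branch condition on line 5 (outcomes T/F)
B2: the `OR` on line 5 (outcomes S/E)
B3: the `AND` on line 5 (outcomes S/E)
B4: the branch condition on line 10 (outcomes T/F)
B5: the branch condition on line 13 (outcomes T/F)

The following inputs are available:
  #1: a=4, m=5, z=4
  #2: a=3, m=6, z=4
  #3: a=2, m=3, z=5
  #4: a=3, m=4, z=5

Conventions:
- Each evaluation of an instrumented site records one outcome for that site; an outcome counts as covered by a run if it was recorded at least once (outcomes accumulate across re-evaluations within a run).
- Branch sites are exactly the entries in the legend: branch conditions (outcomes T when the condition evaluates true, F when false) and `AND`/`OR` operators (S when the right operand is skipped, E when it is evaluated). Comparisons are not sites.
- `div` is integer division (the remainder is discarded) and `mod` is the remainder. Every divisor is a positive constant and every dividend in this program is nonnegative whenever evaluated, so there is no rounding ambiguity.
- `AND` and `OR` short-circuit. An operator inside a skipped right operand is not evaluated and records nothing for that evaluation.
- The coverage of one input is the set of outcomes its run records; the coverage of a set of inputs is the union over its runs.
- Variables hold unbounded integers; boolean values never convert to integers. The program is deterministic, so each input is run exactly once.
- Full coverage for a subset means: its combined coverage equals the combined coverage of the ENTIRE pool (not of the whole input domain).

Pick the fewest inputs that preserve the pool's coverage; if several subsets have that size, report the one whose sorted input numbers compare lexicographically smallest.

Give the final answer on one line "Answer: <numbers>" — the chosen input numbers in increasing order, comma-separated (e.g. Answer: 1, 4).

input #1 (a=4, m=5, z=4): covers B1=T, B2=S, B4=F, B5=T
input #2 (a=3, m=6, z=4): covers B1=T, B2=S, B4=F, B5=T
input #3 (a=2, m=3, z=5): covers B1=T, B2=E, B3=E, B4=F, B5=T
input #4 (a=3, m=4, z=5): covers B1=F, B2=E, B3=E, B4=F, B5=T
pool-wide coverage (7 outcomes): B1=T, B1=F, B2=S, B2=E, B3=E, B4=F, B5=T
no size-1 subset reaches all 7 outcomes (best union: 5/7)
inputs {1, 4} (size 2) cover everything; no size-2 subset with a lexicographically smaller index list covers all 7

Answer: 1, 4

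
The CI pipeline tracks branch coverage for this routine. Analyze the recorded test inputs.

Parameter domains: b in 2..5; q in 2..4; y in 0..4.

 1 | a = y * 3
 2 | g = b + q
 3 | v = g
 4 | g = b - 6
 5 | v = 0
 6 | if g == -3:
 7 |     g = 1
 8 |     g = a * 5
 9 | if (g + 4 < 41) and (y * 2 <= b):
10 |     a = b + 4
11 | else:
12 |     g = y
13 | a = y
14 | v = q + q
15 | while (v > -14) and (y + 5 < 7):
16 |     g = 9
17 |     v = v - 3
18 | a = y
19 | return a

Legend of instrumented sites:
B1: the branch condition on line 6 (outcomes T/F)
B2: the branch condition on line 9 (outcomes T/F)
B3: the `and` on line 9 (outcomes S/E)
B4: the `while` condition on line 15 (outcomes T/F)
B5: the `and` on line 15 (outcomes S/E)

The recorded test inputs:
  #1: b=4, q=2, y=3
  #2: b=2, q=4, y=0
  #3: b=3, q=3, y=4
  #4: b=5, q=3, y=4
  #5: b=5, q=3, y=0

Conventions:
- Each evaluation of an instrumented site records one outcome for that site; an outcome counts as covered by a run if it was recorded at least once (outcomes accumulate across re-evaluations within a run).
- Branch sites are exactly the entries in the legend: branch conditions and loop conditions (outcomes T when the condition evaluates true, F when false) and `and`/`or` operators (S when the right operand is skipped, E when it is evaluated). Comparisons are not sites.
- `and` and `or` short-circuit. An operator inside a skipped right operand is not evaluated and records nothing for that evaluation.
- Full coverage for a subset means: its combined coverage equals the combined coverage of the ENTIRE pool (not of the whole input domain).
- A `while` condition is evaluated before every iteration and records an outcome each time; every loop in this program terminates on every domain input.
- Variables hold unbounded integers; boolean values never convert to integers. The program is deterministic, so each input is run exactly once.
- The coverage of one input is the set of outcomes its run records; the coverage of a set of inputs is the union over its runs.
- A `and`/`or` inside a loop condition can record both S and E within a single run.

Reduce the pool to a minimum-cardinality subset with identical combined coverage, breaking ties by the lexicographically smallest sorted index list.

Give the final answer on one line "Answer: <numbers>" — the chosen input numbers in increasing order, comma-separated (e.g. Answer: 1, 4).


#1 (b=4, q=2, y=3) -> B1->F, B3->E, B2->F, B5->E, B4->F; covered: B1=F, B2=F, B3=E, B4=F, B5=E
#2 (b=2, q=4, y=0) -> B1->F, B3->E, B2->T, B5->E, B4->T, B5->E, B4->T, B5->E, B4->T, B5->E, B4->T, B5->E, B4->T, B5->E, ...; covered: B1=F, B2=T, B3=E, B4=T, B4=F, B5=S, B5=E
#3 (b=3, q=3, y=4) -> B1->T, B3->S, B2->F, B5->E, B4->F; covered: B1=T, B2=F, B3=S, B4=F, B5=E
#4 (b=5, q=3, y=4) -> B1->F, B3->E, B2->F, B5->E, B4->F; covered: B1=F, B2=F, B3=E, B4=F, B5=E
#5 (b=5, q=3, y=0) -> B1->F, B3->E, B2->T, B5->E, B4->T, B5->E, B4->T, B5->E, B4->T, B5->E, B4->T, B5->E, B4->T, B5->E, ...; covered: B1=F, B2=T, B3=E, B4=T, B4=F, B5=S, B5=E
together the pool reaches 10 outcomes: B1=T, B1=F, B2=T, B2=F, B3=S, B3=E, B4=T, B4=F, B5=S, B5=E
no size-1 subset reaches all 10 outcomes (best union: 7/10)
at size 2, {2, 3} reaches all 10 outcomes; every lexicographically earlier size-2 subset fails
Answer: 2, 3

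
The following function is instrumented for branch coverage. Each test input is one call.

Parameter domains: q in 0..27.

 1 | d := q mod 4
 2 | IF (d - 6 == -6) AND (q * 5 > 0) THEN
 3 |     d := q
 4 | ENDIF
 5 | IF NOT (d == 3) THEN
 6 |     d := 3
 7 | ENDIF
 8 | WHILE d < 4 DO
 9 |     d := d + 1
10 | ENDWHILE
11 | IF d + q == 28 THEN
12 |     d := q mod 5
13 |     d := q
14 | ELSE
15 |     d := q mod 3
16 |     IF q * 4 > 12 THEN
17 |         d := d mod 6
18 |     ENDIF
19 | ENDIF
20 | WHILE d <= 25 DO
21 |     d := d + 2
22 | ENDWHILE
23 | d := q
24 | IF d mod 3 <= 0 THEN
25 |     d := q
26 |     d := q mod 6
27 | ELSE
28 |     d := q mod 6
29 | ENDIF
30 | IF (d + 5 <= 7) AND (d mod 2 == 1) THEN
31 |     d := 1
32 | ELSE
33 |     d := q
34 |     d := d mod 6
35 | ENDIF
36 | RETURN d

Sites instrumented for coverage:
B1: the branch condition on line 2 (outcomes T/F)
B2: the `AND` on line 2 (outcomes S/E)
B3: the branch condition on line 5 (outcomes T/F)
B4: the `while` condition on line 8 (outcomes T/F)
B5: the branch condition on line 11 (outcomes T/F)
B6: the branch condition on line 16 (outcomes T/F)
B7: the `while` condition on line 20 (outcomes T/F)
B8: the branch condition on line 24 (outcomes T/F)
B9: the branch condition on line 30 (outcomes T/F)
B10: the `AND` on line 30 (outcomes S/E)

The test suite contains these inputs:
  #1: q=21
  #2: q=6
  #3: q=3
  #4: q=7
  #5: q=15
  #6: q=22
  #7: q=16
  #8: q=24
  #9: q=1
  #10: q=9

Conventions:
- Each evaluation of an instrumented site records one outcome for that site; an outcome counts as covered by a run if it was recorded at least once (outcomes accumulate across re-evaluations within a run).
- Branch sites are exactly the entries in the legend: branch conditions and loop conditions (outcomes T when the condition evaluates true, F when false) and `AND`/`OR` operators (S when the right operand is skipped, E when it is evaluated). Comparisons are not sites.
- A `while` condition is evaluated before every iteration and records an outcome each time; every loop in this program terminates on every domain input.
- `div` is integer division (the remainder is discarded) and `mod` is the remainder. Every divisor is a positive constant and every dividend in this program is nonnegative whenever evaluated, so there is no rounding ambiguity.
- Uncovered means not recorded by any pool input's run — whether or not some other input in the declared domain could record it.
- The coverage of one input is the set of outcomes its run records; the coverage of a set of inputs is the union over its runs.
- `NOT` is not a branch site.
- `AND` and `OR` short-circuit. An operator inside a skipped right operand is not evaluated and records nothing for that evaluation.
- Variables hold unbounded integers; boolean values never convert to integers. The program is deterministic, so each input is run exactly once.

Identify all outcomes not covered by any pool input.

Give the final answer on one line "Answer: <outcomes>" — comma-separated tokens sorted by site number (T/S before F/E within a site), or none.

#1 (q=21) -> covered: B1=F, B2=S, B3=T, B4=T, B4=F, B5=F, B6=T, B7=T, B7=F, B8=T, B9=F, B10=S
#2 (q=6) -> covered: B1=F, B2=S, B3=T, B4=T, B4=F, B5=F, B6=T, B7=T, B7=F, B8=T, B9=F, B10=E
#3 (q=3) -> covered: B1=F, B2=S, B3=F, B4=T, B4=F, B5=F, B6=F, B7=T, B7=F, B8=T, B9=F, B10=S
#4 (q=7) -> covered: B1=F, B2=S, B3=F, B4=T, B4=F, B5=F, B6=T, B7=T, B7=F, B8=F, B9=T, B10=E
#5 (q=15) -> covered: B1=F, B2=S, B3=F, B4=T, B4=F, B5=F, B6=T, B7=T, B7=F, B8=T, B9=F, B10=S
#6 (q=22) -> covered: B1=F, B2=S, B3=T, B4=T, B4=F, B5=F, B6=T, B7=T, B7=F, B8=F, B9=F, B10=S
#7 (q=16) -> covered: B1=T, B2=E, B3=T, B4=T, B4=F, B5=F, B6=T, B7=T, B7=F, B8=F, B9=F, B10=S
#8 (q=24) -> covered: B1=T, B2=E, B3=T, B4=T, B4=F, B5=T, B7=T, B7=F, B8=T, B9=F, B10=E
#9 (q=1) -> covered: B1=F, B2=S, B3=T, B4=T, B4=F, B5=F, B6=F, B7=T, B7=F, B8=F, B9=T, B10=E
#10 (q=9) -> covered: B1=F, B2=S, B3=T, B4=T, B4=F, B5=F, B6=T, B7=T, B7=F, B8=T, B9=F, B10=S
union over the pool: B1=T, B1=F, B2=S, B2=E, B3=T, B3=F, B4=T, B4=F, B5=T, B5=F, B6=T, B6=F, B7=T, B7=F, B8=T, B8=F, B9=T, B9=F, B10=S, B10=E
uncovered (0 of 20): none

Answer: none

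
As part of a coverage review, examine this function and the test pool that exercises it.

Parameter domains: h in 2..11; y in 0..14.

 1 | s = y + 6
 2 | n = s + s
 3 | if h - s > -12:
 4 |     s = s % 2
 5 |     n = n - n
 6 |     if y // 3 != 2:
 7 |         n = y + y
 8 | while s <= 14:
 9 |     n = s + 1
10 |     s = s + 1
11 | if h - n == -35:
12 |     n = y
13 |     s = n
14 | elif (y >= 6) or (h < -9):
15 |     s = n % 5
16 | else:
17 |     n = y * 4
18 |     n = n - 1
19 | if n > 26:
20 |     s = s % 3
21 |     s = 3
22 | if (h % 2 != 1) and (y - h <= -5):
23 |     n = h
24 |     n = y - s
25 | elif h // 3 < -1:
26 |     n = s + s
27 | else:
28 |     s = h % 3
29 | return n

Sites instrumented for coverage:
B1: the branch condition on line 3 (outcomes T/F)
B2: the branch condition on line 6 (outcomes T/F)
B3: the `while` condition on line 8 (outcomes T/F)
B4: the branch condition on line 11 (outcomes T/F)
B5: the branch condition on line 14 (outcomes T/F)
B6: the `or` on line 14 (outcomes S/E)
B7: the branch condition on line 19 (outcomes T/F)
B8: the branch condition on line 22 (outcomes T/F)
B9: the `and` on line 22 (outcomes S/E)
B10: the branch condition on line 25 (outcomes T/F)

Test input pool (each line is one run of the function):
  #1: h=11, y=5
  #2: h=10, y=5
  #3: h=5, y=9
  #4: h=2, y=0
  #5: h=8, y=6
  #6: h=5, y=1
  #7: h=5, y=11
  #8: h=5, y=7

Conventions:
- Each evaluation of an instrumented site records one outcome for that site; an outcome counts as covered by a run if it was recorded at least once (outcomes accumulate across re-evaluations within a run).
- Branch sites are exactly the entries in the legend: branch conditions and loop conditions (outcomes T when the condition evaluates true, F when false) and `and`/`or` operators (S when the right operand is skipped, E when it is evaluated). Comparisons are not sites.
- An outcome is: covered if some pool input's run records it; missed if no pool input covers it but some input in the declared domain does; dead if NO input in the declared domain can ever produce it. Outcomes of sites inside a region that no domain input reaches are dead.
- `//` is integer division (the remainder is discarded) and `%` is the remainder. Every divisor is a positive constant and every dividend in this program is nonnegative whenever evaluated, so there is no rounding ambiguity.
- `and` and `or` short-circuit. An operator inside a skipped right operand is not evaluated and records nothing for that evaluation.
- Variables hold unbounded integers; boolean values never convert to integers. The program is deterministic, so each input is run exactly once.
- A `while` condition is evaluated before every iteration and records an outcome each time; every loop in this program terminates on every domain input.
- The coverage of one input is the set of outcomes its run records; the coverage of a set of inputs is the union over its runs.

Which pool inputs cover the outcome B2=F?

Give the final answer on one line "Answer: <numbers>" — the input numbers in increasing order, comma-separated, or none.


input #1 (h=11, y=5): misses B2=F
input #2 (h=10, y=5): misses B2=F
input #3 (h=5, y=9): misses B2=F
input #4 (h=2, y=0): misses B2=F
input #5 (h=8, y=6): covers B2=F
input #6 (h=5, y=1): misses B2=F
input #7 (h=5, y=11): misses B2=F
input #8 (h=5, y=7): covers B2=F
Answer: 5, 8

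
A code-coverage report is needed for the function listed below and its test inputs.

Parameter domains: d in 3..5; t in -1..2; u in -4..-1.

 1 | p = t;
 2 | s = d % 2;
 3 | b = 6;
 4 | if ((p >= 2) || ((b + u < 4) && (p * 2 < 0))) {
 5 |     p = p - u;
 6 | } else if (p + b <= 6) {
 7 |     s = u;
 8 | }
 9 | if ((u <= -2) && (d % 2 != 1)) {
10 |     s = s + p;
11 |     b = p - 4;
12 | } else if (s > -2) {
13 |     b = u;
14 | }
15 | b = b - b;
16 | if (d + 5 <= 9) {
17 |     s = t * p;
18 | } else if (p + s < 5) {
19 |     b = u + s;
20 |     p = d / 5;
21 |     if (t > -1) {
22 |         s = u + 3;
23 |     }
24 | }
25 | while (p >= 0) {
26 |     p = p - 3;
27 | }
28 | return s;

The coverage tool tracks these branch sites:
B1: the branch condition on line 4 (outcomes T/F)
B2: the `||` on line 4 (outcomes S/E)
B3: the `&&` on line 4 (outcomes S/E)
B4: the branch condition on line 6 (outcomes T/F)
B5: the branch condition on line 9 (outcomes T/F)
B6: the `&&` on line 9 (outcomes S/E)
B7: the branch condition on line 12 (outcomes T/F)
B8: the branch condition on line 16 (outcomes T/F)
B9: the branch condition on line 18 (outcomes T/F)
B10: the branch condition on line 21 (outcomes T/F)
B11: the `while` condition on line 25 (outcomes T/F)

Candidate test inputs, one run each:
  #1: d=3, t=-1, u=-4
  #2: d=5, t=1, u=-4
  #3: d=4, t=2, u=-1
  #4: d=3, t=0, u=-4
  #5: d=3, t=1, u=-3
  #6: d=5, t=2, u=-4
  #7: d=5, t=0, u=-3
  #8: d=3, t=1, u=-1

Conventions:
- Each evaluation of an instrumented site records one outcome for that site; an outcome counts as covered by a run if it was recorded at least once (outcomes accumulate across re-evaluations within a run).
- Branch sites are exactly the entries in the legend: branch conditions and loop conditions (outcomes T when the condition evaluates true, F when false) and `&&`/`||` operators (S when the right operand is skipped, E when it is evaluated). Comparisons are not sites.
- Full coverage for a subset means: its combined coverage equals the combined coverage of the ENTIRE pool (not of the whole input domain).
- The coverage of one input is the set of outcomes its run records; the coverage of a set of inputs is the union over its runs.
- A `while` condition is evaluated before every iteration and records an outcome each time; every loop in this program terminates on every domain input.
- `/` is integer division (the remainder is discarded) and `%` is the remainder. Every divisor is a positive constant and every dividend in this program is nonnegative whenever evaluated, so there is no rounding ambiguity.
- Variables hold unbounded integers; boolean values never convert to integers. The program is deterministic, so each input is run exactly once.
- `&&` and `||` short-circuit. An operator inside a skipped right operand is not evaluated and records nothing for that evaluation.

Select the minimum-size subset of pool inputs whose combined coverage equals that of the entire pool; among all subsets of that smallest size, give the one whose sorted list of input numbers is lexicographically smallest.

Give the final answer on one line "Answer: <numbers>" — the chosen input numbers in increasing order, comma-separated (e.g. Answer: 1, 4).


test 1 (d=3, t=-1, u=-4) fires B2->E, B3->E, B1->T, B6->E, B5->F, B7->T, B8->T, B11->T, B11->T, B11->F; hits B1=T, B2=E, B3=E, B5=F, B6=E, B7=T, B8=T, B11=T, B11=F
test 2 (d=5, t=1, u=-4) fires B2->E, B3->E, B1->F, B4->F, B6->E, B5->F, B7->T, B8->F, B9->T, B10->T, B11->T, B11->F; hits B1=F, B2=E, B3=E, B4=F, B5=F, B6=E, B7=T, B8=F, B9=T, B10=T, B11=T, B11=F
test 3 (d=4, t=2, u=-1) fires B2->S, B1->T, B6->S, B5->F, B7->T, B8->T, B11->T, B11->T, B11->F; hits B1=T, B2=S, B5=F, B6=S, B7=T, B8=T, B11=T, B11=F
test 4 (d=3, t=0, u=-4) fires B2->E, B3->E, B1->F, B4->T, B6->E, B5->F, B7->F, B8->T, B11->T, B11->F; hits B1=F, B2=E, B3=E, B4=T, B5=F, B6=E, B7=F, B8=T, B11=T, B11=F
test 5 (d=3, t=1, u=-3) fires B2->E, B3->E, B1->F, B4->F, B6->E, B5->F, B7->T, B8->T, B11->T, B11->F; hits B1=F, B2=E, B3=E, B4=F, B5=F, B6=E, B7=T, B8=T, B11=T, B11=F
test 6 (d=5, t=2, u=-4) fires B2->S, B1->T, B6->E, B5->F, B7->T, B8->F, B9->F, B11->T, B11->T, B11->T, B11->F; hits B1=T, B2=S, B5=F, B6=E, B7=T, B8=F, B9=F, B11=T, B11=F
test 7 (d=5, t=0, u=-3) fires B2->E, B3->E, B1->F, B4->T, B6->E, B5->F, B7->F, B8->F, B9->T, B10->T, B11->T, B11->F; hits B1=F, B2=E, B3=E, B4=T, B5=F, B6=E, B7=F, B8=F, B9=T, B10=T, B11=T, B11=F
test 8 (d=3, t=1, u=-1) fires B2->E, B3->S, B1->F, B4->F, B6->S, B5->F, B7->T, B8->T, B11->T, B11->F; hits B1=F, B2=E, B3=S, B4=F, B5=F, B6=S, B7=T, B8=T, B11=T, B11=F
the full pool covers 20 outcomes: B1=T, B1=F, B2=S, B2=E, B3=S, B3=E, B4=T, B4=F, B5=F, B6=S, B6=E, B7=T, B7=F, B8=T, B8=F, B9=T, B9=F, B10=T, B11=T, B11=F
checked all size-1 subsets: none covers 20 outcomes (max 12/20)
checked all size-2 subsets: none covers 20 outcomes (max 17/20)
inputs {6, 7, 8} (size 3) cover everything; no size-3 subset with a lexicographically smaller index list covers all 20
Answer: 6, 7, 8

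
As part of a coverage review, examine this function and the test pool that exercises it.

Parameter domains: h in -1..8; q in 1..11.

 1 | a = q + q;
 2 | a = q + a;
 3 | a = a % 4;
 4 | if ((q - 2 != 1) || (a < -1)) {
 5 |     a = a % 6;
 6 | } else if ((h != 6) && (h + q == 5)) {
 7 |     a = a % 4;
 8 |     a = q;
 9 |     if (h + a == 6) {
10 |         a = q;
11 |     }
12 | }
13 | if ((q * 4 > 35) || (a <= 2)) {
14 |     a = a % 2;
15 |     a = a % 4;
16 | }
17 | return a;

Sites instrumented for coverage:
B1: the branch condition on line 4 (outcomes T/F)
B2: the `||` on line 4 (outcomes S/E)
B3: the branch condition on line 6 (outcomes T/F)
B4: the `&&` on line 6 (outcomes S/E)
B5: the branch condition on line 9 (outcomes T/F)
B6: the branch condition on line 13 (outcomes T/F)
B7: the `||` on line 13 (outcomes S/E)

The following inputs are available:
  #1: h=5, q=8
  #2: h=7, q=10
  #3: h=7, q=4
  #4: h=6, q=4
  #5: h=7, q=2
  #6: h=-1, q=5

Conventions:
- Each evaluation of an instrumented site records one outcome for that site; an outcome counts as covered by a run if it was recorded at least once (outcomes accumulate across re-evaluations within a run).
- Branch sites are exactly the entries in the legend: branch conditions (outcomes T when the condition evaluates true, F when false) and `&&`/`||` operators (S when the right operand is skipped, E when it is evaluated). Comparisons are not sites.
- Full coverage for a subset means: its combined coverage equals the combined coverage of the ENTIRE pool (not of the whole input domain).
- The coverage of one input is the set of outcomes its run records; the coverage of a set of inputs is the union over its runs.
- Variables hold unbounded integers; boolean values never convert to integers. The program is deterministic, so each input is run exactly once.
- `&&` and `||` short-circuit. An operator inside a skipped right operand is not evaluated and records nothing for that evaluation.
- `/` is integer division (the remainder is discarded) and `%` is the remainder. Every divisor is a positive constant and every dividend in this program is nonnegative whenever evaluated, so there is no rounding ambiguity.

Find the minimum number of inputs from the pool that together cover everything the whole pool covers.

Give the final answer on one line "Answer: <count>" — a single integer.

#1 (h=5, q=8) -> covered: B1=T, B2=S, B6=T, B7=E
#2 (h=7, q=10) -> covered: B1=T, B2=S, B6=T, B7=S
#3 (h=7, q=4) -> covered: B1=T, B2=S, B6=T, B7=E
#4 (h=6, q=4) -> covered: B1=T, B2=S, B6=T, B7=E
#5 (h=7, q=2) -> covered: B1=T, B2=S, B6=T, B7=E
#6 (h=-1, q=5) -> covered: B1=T, B2=S, B6=F, B7=E
the full pool covers 6 outcomes: B1=T, B2=S, B6=T, B6=F, B7=S, B7=E
no size-1 subset reaches all 6 outcomes (best union: 4/6)
at size 2, {2, 6} reaches all 6 outcomes; every lexicographically earlier size-2 subset fails

Answer: 2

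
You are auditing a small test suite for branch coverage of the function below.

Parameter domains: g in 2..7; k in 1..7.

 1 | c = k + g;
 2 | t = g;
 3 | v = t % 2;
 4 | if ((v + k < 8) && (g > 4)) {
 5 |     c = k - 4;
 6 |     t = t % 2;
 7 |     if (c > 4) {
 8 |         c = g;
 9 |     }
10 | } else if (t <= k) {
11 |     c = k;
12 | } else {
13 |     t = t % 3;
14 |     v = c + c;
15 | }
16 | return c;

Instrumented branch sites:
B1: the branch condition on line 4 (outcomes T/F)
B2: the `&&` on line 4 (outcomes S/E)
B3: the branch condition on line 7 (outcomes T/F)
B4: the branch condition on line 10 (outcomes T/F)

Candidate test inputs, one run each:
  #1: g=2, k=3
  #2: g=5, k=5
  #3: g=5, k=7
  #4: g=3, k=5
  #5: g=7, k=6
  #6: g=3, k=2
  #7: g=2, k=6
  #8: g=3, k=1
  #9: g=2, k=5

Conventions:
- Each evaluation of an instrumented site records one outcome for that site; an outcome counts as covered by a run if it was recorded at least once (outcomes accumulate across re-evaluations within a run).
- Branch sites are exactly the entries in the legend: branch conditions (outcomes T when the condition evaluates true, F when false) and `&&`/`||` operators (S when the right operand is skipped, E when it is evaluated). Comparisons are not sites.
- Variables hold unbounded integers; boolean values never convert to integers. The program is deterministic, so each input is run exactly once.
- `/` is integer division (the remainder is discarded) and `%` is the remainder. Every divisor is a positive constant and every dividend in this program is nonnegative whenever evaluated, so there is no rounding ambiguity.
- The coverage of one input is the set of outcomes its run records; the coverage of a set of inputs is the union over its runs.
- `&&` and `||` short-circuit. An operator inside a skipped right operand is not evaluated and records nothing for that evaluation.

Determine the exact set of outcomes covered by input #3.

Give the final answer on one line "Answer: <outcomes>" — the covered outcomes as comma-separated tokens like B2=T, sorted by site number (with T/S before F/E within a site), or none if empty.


Tracing the run of input #3 (g=5, k=7):
  B2->S, B1->F, B4->T
as a set, this run covers: B1=F, B2=S, B4=T
Answer: B1=F, B2=S, B4=T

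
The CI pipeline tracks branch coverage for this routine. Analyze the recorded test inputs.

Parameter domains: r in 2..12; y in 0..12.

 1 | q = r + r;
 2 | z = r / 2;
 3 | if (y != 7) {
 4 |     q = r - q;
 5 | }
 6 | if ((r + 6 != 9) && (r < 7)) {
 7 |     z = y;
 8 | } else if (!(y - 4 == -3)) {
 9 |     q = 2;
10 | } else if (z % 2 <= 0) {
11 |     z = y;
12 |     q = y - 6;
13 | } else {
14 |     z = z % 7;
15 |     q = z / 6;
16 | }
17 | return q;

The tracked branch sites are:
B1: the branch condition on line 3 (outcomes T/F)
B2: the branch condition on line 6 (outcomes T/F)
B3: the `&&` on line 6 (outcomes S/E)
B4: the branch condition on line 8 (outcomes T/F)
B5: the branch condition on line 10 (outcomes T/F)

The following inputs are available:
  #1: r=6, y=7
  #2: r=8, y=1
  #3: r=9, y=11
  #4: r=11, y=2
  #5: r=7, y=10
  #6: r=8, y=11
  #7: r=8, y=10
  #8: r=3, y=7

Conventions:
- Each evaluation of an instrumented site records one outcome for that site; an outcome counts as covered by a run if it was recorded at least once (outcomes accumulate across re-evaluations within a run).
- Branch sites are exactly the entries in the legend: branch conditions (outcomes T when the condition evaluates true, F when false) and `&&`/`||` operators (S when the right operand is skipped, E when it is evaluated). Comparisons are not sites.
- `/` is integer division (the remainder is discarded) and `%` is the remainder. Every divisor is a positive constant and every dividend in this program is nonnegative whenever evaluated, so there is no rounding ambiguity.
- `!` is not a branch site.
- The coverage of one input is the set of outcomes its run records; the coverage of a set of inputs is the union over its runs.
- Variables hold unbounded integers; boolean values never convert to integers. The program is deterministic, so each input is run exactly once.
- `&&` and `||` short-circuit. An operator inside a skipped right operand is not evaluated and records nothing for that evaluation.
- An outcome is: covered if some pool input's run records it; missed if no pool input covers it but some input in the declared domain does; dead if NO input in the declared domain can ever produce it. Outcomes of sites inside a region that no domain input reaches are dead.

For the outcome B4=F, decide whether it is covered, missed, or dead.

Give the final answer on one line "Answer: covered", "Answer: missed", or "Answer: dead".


B4=F is recorded by pool input(s) 2 -> covered
Answer: covered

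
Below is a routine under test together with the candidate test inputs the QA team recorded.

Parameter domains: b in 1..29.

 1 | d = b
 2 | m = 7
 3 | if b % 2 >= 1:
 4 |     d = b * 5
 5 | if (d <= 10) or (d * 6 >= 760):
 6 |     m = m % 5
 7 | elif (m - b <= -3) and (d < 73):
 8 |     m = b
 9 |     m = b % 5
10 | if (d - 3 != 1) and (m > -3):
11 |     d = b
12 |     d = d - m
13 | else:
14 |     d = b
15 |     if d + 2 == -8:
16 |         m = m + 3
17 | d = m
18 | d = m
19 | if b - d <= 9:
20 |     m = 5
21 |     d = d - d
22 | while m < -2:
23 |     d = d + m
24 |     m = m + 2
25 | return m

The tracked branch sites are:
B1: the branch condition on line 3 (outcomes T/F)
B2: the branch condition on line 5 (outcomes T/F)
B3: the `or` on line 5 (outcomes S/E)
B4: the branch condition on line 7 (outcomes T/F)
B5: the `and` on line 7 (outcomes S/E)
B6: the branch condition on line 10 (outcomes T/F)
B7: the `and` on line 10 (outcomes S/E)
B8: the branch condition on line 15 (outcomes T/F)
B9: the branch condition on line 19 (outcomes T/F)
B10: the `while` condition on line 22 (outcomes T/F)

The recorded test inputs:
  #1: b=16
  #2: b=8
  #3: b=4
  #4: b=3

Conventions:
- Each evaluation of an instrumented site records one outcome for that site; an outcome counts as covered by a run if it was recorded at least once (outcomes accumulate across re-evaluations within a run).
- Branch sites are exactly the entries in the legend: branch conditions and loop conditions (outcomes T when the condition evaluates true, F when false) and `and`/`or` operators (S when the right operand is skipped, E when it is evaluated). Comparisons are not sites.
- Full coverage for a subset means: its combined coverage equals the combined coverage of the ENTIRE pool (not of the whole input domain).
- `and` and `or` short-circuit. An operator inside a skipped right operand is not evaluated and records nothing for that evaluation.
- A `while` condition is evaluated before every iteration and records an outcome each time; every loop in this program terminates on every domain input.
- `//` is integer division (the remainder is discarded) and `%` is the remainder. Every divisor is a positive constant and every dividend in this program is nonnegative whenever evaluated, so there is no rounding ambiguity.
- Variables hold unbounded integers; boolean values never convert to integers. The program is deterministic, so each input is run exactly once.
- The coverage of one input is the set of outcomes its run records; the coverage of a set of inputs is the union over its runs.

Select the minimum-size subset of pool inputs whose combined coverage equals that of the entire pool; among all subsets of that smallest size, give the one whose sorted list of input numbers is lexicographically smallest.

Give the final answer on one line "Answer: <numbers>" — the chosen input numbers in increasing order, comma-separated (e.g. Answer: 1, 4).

run #1 (b=16) records B1=F, B2=F, B3=E, B4=T, B5=E, B6=T, B7=E, B9=F, B10=F
run #2 (b=8) records B1=F, B2=T, B3=S, B6=T, B7=E, B9=T, B10=F
run #3 (b=4) records B1=F, B2=T, B3=S, B6=F, B7=S, B8=F, B9=T, B10=F
run #4 (b=3) records B1=T, B2=F, B3=E, B4=F, B5=S, B6=T, B7=E, B9=T, B10=F
pool-wide coverage (18 outcomes): B1=T, B1=F, B2=T, B2=F, B3=S, B3=E, B4=T, B4=F, B5=S, B5=E, B6=T, B6=F, B7=S, B7=E, B8=F, B9=T, B9=F, B10=F
checked all size-1 subsets: none covers 18 outcomes (max 9/18)
checked all size-2 subsets: none covers 18 outcomes (max 15/18)
size 3: inputs {1, 3, 4} cover all 18 outcomes, and no lexicographically smaller subset of this size does

Answer: 1, 3, 4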